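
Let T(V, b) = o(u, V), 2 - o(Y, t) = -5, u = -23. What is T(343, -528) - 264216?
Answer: -264209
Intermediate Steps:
o(Y, t) = 7 (o(Y, t) = 2 - 1*(-5) = 2 + 5 = 7)
T(V, b) = 7
T(343, -528) - 264216 = 7 - 264216 = -264209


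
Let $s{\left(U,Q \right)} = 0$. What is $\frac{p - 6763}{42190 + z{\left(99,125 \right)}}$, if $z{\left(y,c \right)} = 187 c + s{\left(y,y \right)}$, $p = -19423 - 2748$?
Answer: $- \frac{28934}{65565} \approx -0.4413$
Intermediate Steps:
$p = -22171$ ($p = -19423 - 2748 = -22171$)
$z{\left(y,c \right)} = 187 c$ ($z{\left(y,c \right)} = 187 c + 0 = 187 c$)
$\frac{p - 6763}{42190 + z{\left(99,125 \right)}} = \frac{-22171 - 6763}{42190 + 187 \cdot 125} = - \frac{28934}{42190 + 23375} = - \frac{28934}{65565}$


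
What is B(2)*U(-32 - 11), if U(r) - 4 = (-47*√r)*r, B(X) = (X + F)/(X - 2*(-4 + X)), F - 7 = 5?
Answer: 28/3 + 14147*I*√43/3 ≈ 9.3333 + 30923.0*I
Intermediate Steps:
F = 12 (F = 7 + 5 = 12)
B(X) = (12 + X)/(8 - X) (B(X) = (X + 12)/(X - 2*(-4 + X)) = (12 + X)/(X + (8 - 2*X)) = (12 + X)/(8 - X))
U(r) = 4 - 47*r^(3/2) (U(r) = 4 + (-47*√r)*r = 4 - 47*r^(3/2))
B(2)*U(-32 - 11) = ((-12 - 1*2)/(-8 + 2))*(4 - 47*(-32 - 11)^(3/2)) = ((-12 - 2)/(-6))*(4 - (-2021)*I*√43) = (-⅙*(-14))*(4 - (-2021)*I*√43) = 7*(4 + 2021*I*√43)/3 = 28/3 + 14147*I*√43/3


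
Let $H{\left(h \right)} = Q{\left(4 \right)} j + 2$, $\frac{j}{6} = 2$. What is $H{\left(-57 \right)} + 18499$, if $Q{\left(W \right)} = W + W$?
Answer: $18597$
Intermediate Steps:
$j = 12$ ($j = 6 \cdot 2 = 12$)
$Q{\left(W \right)} = 2 W$
$H{\left(h \right)} = 98$ ($H{\left(h \right)} = 2 \cdot 4 \cdot 12 + 2 = 8 \cdot 12 + 2 = 96 + 2 = 98$)
$H{\left(-57 \right)} + 18499 = 98 + 18499 = 18597$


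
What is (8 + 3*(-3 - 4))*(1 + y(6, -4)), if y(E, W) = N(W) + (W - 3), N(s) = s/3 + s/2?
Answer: 364/3 ≈ 121.33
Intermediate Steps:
N(s) = 5*s/6 (N(s) = s*(1/3) + s*(1/2) = s/3 + s/2 = 5*s/6)
y(E, W) = -3 + 11*W/6 (y(E, W) = 5*W/6 + (W - 3) = 5*W/6 + (-3 + W) = -3 + 11*W/6)
(8 + 3*(-3 - 4))*(1 + y(6, -4)) = (8 + 3*(-3 - 4))*(1 + (-3 + (11/6)*(-4))) = (8 + 3*(-7))*(1 + (-3 - 22/3)) = (8 - 21)*(1 - 31/3) = -13*(-28/3) = 364/3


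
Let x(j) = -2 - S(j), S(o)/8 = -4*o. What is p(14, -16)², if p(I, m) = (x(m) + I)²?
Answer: 62500000000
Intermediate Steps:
S(o) = -32*o (S(o) = 8*(-4*o) = -32*o)
x(j) = -2 + 32*j (x(j) = -2 - (-32)*j = -2 + 32*j)
p(I, m) = (-2 + I + 32*m)² (p(I, m) = ((-2 + 32*m) + I)² = (-2 + I + 32*m)²)
p(14, -16)² = ((-2 + 14 + 32*(-16))²)² = ((-2 + 14 - 512)²)² = ((-500)²)² = 250000² = 62500000000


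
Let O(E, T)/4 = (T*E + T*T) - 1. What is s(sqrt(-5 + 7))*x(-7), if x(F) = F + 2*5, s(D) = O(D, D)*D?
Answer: 36*sqrt(2) ≈ 50.912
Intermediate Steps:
O(E, T) = -4 + 4*T**2 + 4*E*T (O(E, T) = 4*((T*E + T*T) - 1) = 4*((E*T + T**2) - 1) = 4*((T**2 + E*T) - 1) = 4*(-1 + T**2 + E*T) = -4 + 4*T**2 + 4*E*T)
s(D) = D*(-4 + 8*D**2) (s(D) = (-4 + 4*D**2 + 4*D*D)*D = (-4 + 4*D**2 + 4*D**2)*D = (-4 + 8*D**2)*D = D*(-4 + 8*D**2))
x(F) = 10 + F (x(F) = F + 10 = 10 + F)
s(sqrt(-5 + 7))*x(-7) = (-4*sqrt(-5 + 7) + 8*(sqrt(-5 + 7))**3)*(10 - 7) = (-4*sqrt(2) + 8*(sqrt(2))**3)*3 = (-4*sqrt(2) + 8*(2*sqrt(2)))*3 = (-4*sqrt(2) + 16*sqrt(2))*3 = (12*sqrt(2))*3 = 36*sqrt(2)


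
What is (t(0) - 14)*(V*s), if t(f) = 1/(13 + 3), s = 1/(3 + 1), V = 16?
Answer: -223/4 ≈ -55.750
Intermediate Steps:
s = ¼ (s = 1/4 = ¼ ≈ 0.25000)
t(f) = 1/16
(t(0) - 14)*(V*s) = (1/16 - 14)*(16*(¼)) = -223/16*4 = -223/4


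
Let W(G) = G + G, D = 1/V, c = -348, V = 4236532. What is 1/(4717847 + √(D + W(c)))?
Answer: 19987309786604/94297069517748947859 - 2*I*√3122987388283043/94297069517748947859 ≈ 2.1196e-7 - 1.1853e-12*I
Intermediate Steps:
D = 1/4236532 ≈ 2.3604e-7
W(G) = 2*G
1/(4717847 + √(D + W(c))) = 1/(4717847 + √(1/4236532 + 2*(-348))) = 1/(4717847 + √(1/4236532 - 696)) = 1/(4717847 + √(-2948626271/4236532)) = 1/(4717847 + I*√3122987388283043/2118266)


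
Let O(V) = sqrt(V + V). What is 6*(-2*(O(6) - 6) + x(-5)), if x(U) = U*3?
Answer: -18 - 24*sqrt(3) ≈ -59.569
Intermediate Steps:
O(V) = sqrt(2)*sqrt(V) (O(V) = sqrt(2*V) = sqrt(2)*sqrt(V))
x(U) = 3*U
6*(-2*(O(6) - 6) + x(-5)) = 6*(-2*(sqrt(2)*sqrt(6) - 6) + 3*(-5)) = 6*(-2*(2*sqrt(3) - 6) - 15) = 6*(-2*(-6 + 2*sqrt(3)) - 15) = 6*((12 - 4*sqrt(3)) - 15) = 6*(-3 - 4*sqrt(3)) = -18 - 24*sqrt(3)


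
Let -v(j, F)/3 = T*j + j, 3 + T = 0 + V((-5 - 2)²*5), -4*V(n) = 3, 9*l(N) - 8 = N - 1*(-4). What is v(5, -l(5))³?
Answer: 4492125/64 ≈ 70190.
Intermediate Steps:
l(N) = 4/3 + N/9 (l(N) = 8/9 + (N - 1*(-4))/9 = 8/9 + (N + 4)/9 = 8/9 + (4 + N)/9 = 8/9 + (4/9 + N/9) = 4/3 + N/9)
V(n) = -¾ (V(n) = -¼*3 = -¾)
T = -15/4 (T = -3 + (0 - ¾) = -3 - ¾ = -15/4 ≈ -3.7500)
v(j, F) = 33*j/4 (v(j, F) = -3*(-15*j/4 + j) = -(-33)*j/4 = 33*j/4)
v(5, -l(5))³ = ((33/4)*5)³ = (165/4)³ = 4492125/64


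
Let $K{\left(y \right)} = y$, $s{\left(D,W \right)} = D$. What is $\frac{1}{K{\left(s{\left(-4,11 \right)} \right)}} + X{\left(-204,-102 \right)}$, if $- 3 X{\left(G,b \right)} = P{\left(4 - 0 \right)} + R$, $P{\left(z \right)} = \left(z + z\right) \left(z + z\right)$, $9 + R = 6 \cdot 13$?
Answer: $- \frac{535}{12} \approx -44.583$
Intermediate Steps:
$R = 69$ ($R = -9 + 6 \cdot 13 = -9 + 78 = 69$)
$P{\left(z \right)} = 4 z^{2}$ ($P{\left(z \right)} = 2 z 2 z = 4 z^{2}$)
$X{\left(G,b \right)} = - \frac{133}{3}$ ($X{\left(G,b \right)} = - \frac{4 \left(4 - 0\right)^{2} + 69}{3} = - \frac{4 \left(4 + 0\right)^{2} + 69}{3} = - \frac{4 \cdot 4^{2} + 69}{3} = - \frac{4 \cdot 16 + 69}{3} = - \frac{64 + 69}{3} = \left(- \frac{1}{3}\right) 133 = - \frac{133}{3}$)
$\frac{1}{K{\left(s{\left(-4,11 \right)} \right)}} + X{\left(-204,-102 \right)} = \frac{1}{-4} - \frac{133}{3} = - \frac{1}{4} - \frac{133}{3} = - \frac{535}{12}$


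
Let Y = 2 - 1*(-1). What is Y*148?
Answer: 444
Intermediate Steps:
Y = 3 (Y = 2 + 1 = 3)
Y*148 = 3*148 = 444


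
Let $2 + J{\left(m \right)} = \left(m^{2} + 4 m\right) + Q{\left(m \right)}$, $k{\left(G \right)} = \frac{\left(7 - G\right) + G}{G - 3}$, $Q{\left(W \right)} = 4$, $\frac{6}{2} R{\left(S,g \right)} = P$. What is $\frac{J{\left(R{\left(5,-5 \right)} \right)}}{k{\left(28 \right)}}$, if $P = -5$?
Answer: $- \frac{425}{63} \approx -6.746$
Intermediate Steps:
$R{\left(S,g \right)} = - \frac{5}{3}$ ($R{\left(S,g \right)} = \frac{1}{3} \left(-5\right) = - \frac{5}{3}$)
$k{\left(G \right)} = \frac{7}{-3 + G}$
$J{\left(m \right)} = 2 + m^{2} + 4 m$ ($J{\left(m \right)} = -2 + \left(\left(m^{2} + 4 m\right) + 4\right) = -2 + \left(4 + m^{2} + 4 m\right) = 2 + m^{2} + 4 m$)
$\frac{J{\left(R{\left(5,-5 \right)} \right)}}{k{\left(28 \right)}} = \frac{2 + \left(- \frac{5}{3}\right)^{2} + 4 \left(- \frac{5}{3}\right)}{7 \frac{1}{-3 + 28}} = \frac{2 + \frac{25}{9} - \frac{20}{3}}{7 \cdot \frac{1}{25}} = - \frac{17}{9 \cdot 7 \cdot \frac{1}{25}} = - \frac{17}{9 \cdot \frac{7}{25}} = \left(- \frac{17}{9}\right) \frac{25}{7} = - \frac{425}{63}$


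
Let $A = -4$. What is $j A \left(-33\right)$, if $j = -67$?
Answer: $-8844$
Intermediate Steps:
$j A \left(-33\right) = \left(-67\right) \left(-4\right) \left(-33\right) = 268 \left(-33\right) = -8844$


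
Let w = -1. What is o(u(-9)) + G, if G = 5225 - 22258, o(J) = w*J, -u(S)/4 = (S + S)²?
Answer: -15737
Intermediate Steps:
u(S) = -16*S² (u(S) = -4*(S + S)² = -4*4*S² = -16*S²)
o(J) = -J
G = -17033
o(u(-9)) + G = -(-16)*(-9)² - 17033 = -(-16)*81 - 17033 = -1*(-1296) - 17033 = 1296 - 17033 = -15737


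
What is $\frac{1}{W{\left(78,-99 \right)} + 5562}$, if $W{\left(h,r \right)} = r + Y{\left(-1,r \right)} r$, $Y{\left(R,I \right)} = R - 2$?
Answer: $\frac{1}{5760} \approx 0.00017361$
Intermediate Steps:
$Y{\left(R,I \right)} = -2 + R$
$W{\left(h,r \right)} = - 2 r$ ($W{\left(h,r \right)} = r + \left(-2 - 1\right) r = r - 3 r = - 2 r$)
$\frac{1}{W{\left(78,-99 \right)} + 5562} = \frac{1}{\left(-2\right) \left(-99\right) + 5562} = \frac{1}{198 + 5562} = \frac{1}{5760}$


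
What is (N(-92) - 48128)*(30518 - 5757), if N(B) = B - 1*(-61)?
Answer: -1192464999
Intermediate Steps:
N(B) = 61 + B (N(B) = B + 61 = 61 + B)
(N(-92) - 48128)*(30518 - 5757) = ((61 - 92) - 48128)*(30518 - 5757) = (-31 - 48128)*24761 = -48159*24761 = -1192464999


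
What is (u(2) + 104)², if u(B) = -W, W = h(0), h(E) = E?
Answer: 10816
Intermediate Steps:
W = 0
u(B) = 0 (u(B) = -1*0 = 0)
(u(2) + 104)² = (0 + 104)² = 104² = 10816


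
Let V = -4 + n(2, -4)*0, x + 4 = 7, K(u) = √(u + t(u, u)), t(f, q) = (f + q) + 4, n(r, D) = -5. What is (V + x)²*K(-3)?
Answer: I*√5 ≈ 2.2361*I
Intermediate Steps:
t(f, q) = 4 + f + q
K(u) = √(4 + 3*u) (K(u) = √(u + (4 + u + u)) = √(u + (4 + 2*u)) = √(4 + 3*u))
x = 3 (x = -4 + 7 = 3)
V = -4 (V = -4 - 5*0 = -4 + 0 = -4)
(V + x)²*K(-3) = (-4 + 3)²*√(4 + 3*(-3)) = (-1)²*√(4 - 9) = 1*√(-5) = 1*(I*√5) = I*√5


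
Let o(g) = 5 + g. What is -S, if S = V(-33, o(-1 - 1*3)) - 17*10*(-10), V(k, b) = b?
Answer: -1701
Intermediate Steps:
S = 1701 (S = (5 + (-1 - 1*3)) - 17*10*(-10) = (5 + (-1 - 3)) - 170*(-10) = (5 - 4) - 1*(-1700) = 1 + 1700 = 1701)
-S = -1*1701 = -1701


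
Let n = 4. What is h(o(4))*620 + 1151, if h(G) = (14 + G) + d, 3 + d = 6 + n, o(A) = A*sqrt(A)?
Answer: 19131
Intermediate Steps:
o(A) = A**(3/2)
d = 7 (d = -3 + (6 + 4) = -3 + 10 = 7)
h(G) = 21 + G (h(G) = (14 + G) + 7 = 21 + G)
h(o(4))*620 + 1151 = (21 + 4**(3/2))*620 + 1151 = (21 + 8)*620 + 1151 = 29*620 + 1151 = 17980 + 1151 = 19131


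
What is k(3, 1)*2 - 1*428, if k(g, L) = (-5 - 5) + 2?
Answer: -444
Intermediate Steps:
k(g, L) = -8 (k(g, L) = -10 + 2 = -8)
k(3, 1)*2 - 1*428 = -8*2 - 1*428 = -16 - 428 = -444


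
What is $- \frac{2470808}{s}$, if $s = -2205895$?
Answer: $\frac{2470808}{2205895} \approx 1.1201$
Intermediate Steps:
$- \frac{2470808}{s} = - \frac{2470808}{-2205895} = \left(-2470808\right) \left(- \frac{1}{2205895}\right) = \frac{2470808}{2205895}$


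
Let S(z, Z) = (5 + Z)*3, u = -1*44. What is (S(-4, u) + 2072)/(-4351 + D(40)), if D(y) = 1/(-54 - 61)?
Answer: -224825/500366 ≈ -0.44932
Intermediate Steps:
D(y) = -1/115 (D(y) = 1/(-115) = -1/115)
u = -44
S(z, Z) = 15 + 3*Z
(S(-4, u) + 2072)/(-4351 + D(40)) = ((15 + 3*(-44)) + 2072)/(-4351 - 1/115) = ((15 - 132) + 2072)/(-500366/115) = (-117 + 2072)*(-115/500366) = 1955*(-115/500366) = -224825/500366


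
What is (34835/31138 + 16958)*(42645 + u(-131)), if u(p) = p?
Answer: 11225248590023/15569 ≈ 7.2100e+8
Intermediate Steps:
(34835/31138 + 16958)*(42645 + u(-131)) = (34835/31138 + 16958)*(42645 - 131) = (34835*(1/31138) + 16958)*42514 = (34835/31138 + 16958)*42514 = (528073039/31138)*42514 = 11225248590023/15569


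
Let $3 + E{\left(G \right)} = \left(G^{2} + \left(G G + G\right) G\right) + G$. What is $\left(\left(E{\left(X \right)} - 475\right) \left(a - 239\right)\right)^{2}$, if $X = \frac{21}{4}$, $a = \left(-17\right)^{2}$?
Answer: $\frac{190685055625}{1024} \approx 1.8622 \cdot 10^{8}$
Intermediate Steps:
$a = 289$
$X = \frac{21}{4}$ ($X = 21 \cdot \frac{1}{4} = \frac{21}{4} \approx 5.25$)
$E{\left(G \right)} = -3 + G + G^{2} + G \left(G + G^{2}\right)$ ($E{\left(G \right)} = -3 + \left(\left(G^{2} + \left(G G + G\right) G\right) + G\right) = -3 + \left(\left(G^{2} + \left(G^{2} + G\right) G\right) + G\right) = -3 + \left(\left(G^{2} + \left(G + G^{2}\right) G\right) + G\right) = -3 + \left(\left(G^{2} + G \left(G + G^{2}\right)\right) + G\right) = -3 + \left(G + G^{2} + G \left(G + G^{2}\right)\right) = -3 + G + G^{2} + G \left(G + G^{2}\right)$)
$\left(\left(E{\left(X \right)} - 475\right) \left(a - 239\right)\right)^{2} = \left(\left(\left(-3 + \frac{21}{4} + \left(\frac{21}{4}\right)^{3} + 2 \left(\frac{21}{4}\right)^{2}\right) - 475\right) \left(289 - 239\right)\right)^{2} = \left(\left(\left(-3 + \frac{21}{4} + \frac{9261}{64} + 2 \cdot \frac{441}{16}\right) - 475\right) 50\right)^{2} = \left(\left(\left(-3 + \frac{21}{4} + \frac{9261}{64} + \frac{441}{8}\right) - 475\right) 50\right)^{2} = \left(\left(\frac{12933}{64} - 475\right) 50\right)^{2} = \left(\left(- \frac{17467}{64}\right) 50\right)^{2} = \left(- \frac{436675}{32}\right)^{2} = \frac{190685055625}{1024}$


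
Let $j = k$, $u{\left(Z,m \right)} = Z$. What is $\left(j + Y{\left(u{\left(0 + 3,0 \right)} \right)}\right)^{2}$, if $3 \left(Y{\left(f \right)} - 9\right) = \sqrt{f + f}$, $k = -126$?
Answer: $\frac{\left(351 - \sqrt{6}\right)^{2}}{9} \approx 13499.0$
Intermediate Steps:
$j = -126$
$Y{\left(f \right)} = 9 + \frac{\sqrt{2} \sqrt{f}}{3}$ ($Y{\left(f \right)} = 9 + \frac{\sqrt{f + f}}{3} = 9 + \frac{\sqrt{2 f}}{3} = 9 + \frac{\sqrt{2} \sqrt{f}}{3}$)
$\left(j + Y{\left(u{\left(0 + 3,0 \right)} \right)}\right)^{2} = \left(-126 + \left(9 + \frac{\sqrt{2} \sqrt{0 + 3}}{3}\right)\right)^{2} = \left(-126 + \left(9 + \frac{\sqrt{2} \sqrt{3}}{3}\right)\right)^{2} = \left(-126 + \left(9 + \frac{\sqrt{6}}{3}\right)\right)^{2} = \left(-117 + \frac{\sqrt{6}}{3}\right)^{2}$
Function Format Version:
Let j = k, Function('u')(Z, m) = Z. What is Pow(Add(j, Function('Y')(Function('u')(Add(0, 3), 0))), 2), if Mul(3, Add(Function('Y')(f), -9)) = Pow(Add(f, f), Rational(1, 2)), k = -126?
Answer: Mul(Rational(1, 9), Pow(Add(351, Mul(-1, Pow(6, Rational(1, 2)))), 2)) ≈ 13499.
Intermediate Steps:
j = -126
Function('Y')(f) = Add(9, Mul(Rational(1, 3), Pow(2, Rational(1, 2)), Pow(f, Rational(1, 2)))) (Function('Y')(f) = Add(9, Mul(Rational(1, 3), Pow(Add(f, f), Rational(1, 2)))) = Add(9, Mul(Rational(1, 3), Pow(Mul(2, f), Rational(1, 2)))) = Add(9, Mul(Rational(1, 3), Mul(Pow(2, Rational(1, 2)), Pow(f, Rational(1, 2))))) = Add(9, Mul(Rational(1, 3), Pow(2, Rational(1, 2)), Pow(f, Rational(1, 2)))))
Pow(Add(j, Function('Y')(Function('u')(Add(0, 3), 0))), 2) = Pow(Add(-126, Add(9, Mul(Rational(1, 3), Pow(2, Rational(1, 2)), Pow(Add(0, 3), Rational(1, 2))))), 2) = Pow(Add(-126, Add(9, Mul(Rational(1, 3), Pow(2, Rational(1, 2)), Pow(3, Rational(1, 2))))), 2) = Pow(Add(-126, Add(9, Mul(Rational(1, 3), Pow(6, Rational(1, 2))))), 2) = Pow(Add(-117, Mul(Rational(1, 3), Pow(6, Rational(1, 2)))), 2)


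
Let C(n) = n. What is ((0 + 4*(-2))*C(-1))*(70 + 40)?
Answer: 880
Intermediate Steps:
((0 + 4*(-2))*C(-1))*(70 + 40) = ((0 + 4*(-2))*(-1))*(70 + 40) = ((0 - 8)*(-1))*110 = -8*(-1)*110 = 8*110 = 880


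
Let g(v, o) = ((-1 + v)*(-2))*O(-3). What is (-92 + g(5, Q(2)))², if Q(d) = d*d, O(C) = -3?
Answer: 4624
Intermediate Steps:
Q(d) = d²
g(v, o) = -6 + 6*v (g(v, o) = ((-1 + v)*(-2))*(-3) = (2 - 2*v)*(-3) = -6 + 6*v)
(-92 + g(5, Q(2)))² = (-92 + (-6 + 6*5))² = (-92 + (-6 + 30))² = (-92 + 24)² = (-68)² = 4624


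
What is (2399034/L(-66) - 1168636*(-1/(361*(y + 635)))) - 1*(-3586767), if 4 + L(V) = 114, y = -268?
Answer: 2390453150714/662435 ≈ 3.6086e+6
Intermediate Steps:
L(V) = 110 (L(V) = -4 + 114 = 110)
(2399034/L(-66) - 1168636*(-1/(361*(y + 635)))) - 1*(-3586767) = (2399034/110 - 1168636*(-1/(361*(-268 + 635)))) - 1*(-3586767) = (2399034*(1/110) - 1168636/((-361*367))) + 3586767 = (109047/5 - 1168636/(-132487)) + 3586767 = (109047/5 - 1168636*(-1/132487)) + 3586767 = (109047/5 + 1168636/132487) + 3586767 = 14453153069/662435 + 3586767 = 2390453150714/662435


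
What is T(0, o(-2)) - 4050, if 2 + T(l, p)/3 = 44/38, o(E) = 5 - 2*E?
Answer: -76998/19 ≈ -4052.5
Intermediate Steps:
T(l, p) = -48/19 (T(l, p) = -6 + 3*(44/38) = -6 + 3*(44*(1/38)) = -6 + 3*(22/19) = -6 + 66/19 = -48/19)
T(0, o(-2)) - 4050 = -48/19 - 4050 = -76998/19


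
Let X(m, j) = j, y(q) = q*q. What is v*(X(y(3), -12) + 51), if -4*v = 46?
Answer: -897/2 ≈ -448.50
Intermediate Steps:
v = -23/2 (v = -¼*46 = -23/2 ≈ -11.500)
y(q) = q²
v*(X(y(3), -12) + 51) = -23*(-12 + 51)/2 = -23/2*39 = -897/2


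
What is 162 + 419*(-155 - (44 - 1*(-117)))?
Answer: -132242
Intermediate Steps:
162 + 419*(-155 - (44 - 1*(-117))) = 162 + 419*(-155 - (44 + 117)) = 162 + 419*(-155 - 1*161) = 162 + 419*(-155 - 161) = 162 + 419*(-316) = 162 - 132404 = -132242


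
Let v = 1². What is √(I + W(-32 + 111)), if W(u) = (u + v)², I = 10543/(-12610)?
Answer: √6020973330/970 ≈ 79.995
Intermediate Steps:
v = 1
I = -811/970 (I = 10543*(-1/12610) = -811/970 ≈ -0.83608)
W(u) = (1 + u)² (W(u) = (u + 1)² = (1 + u)²)
√(I + W(-32 + 111)) = √(-811/970 + (1 + (-32 + 111))²) = √(-811/970 + (1 + 79)²) = √(-811/970 + 80²) = √(-811/970 + 6400) = √(6207189/970) = √6020973330/970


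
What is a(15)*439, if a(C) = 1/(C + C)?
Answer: 439/30 ≈ 14.633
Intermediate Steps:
a(C) = 1/(2*C)
a(15)*439 = ((½)/15)*439 = ((½)*(1/15))*439 = (1/30)*439 = 439/30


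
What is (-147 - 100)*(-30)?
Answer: 7410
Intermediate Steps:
(-147 - 100)*(-30) = -247*(-30) = 7410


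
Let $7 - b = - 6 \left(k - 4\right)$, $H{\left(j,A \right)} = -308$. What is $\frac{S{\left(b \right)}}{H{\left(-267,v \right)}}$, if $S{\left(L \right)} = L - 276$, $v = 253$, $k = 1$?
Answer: $\frac{41}{44} \approx 0.93182$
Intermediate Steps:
$b = -11$ ($b = 7 - - 6 \left(1 - 4\right) = 7 - \left(-6\right) \left(-3\right) = 7 - 18 = -11$)
$S{\left(L \right)} = -276 + L$
$\frac{S{\left(b \right)}}{H{\left(-267,v \right)}} = \frac{-276 - 11}{-308} = \left(-287\right) \left(- \frac{1}{308}\right) = \frac{41}{44}$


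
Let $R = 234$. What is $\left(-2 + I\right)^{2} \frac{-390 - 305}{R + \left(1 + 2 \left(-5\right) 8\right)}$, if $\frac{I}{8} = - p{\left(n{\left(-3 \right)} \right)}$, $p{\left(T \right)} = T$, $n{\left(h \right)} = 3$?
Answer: $- \frac{93964}{31} \approx -3031.1$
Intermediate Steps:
$I = -24$ ($I = 8 \left(\left(-1\right) 3\right) = 8 \left(-3\right) = -24$)
$\left(-2 + I\right)^{2} \frac{-390 - 305}{R + \left(1 + 2 \left(-5\right) 8\right)} = \left(-2 - 24\right)^{2} \frac{-390 - 305}{234 + \left(1 + 2 \left(-5\right) 8\right)} = \left(-26\right)^{2} \left(- \frac{695}{234 + \left(1 - 80\right)}\right) = 676 \left(- \frac{695}{234 + \left(1 - 80\right)}\right) = 676 \left(- \frac{695}{234 - 79}\right) = 676 \left(- \frac{695}{155}\right) = 676 \left(\left(-695\right) \frac{1}{155}\right) = 676 \left(- \frac{139}{31}\right) = - \frac{93964}{31}$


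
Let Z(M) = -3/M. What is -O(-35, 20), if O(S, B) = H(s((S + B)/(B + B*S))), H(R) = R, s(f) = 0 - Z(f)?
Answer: -136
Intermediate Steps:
s(f) = 3/f (s(f) = 0 - (-3)/f = 0 + 3/f = 3/f)
O(S, B) = 3*(B + B*S)/(B + S) (O(S, B) = 3/(((S + B)/(B + B*S))) = 3/(((B + S)/(B + B*S))) = 3*((B + B*S)/(B + S)) = 3*(B + B*S)/(B + S))
-O(-35, 20) = -3*20*(1 - 35)/(20 - 35) = -3*20*(-34)/(-15) = -3*20*(-1)*(-34)/15 = -1*136 = -136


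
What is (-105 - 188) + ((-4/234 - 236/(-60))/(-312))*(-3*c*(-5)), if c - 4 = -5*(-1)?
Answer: -398427/1352 ≈ -294.69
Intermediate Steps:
c = 9 (c = 4 - 5*(-1) = 4 + 5 = 9)
(-105 - 188) + ((-4/234 - 236/(-60))/(-312))*(-3*c*(-5)) = (-105 - 188) + ((-4/234 - 236/(-60))/(-312))*(-3*9*(-5)) = -293 + ((-4*1/234 - 236*(-1/60))*(-1/312))*(-27*(-5)) = -293 + ((-2/117 + 59/15)*(-1/312))*135 = -293 + ((2291/585)*(-1/312))*135 = -293 - 2291/182520*135 = -293 - 2291/1352 = -398427/1352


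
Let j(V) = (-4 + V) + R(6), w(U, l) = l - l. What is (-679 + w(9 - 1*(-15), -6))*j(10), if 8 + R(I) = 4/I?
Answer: 2716/3 ≈ 905.33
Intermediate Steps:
w(U, l) = 0
R(I) = -8 + 4/I
j(V) = -34/3 + V (j(V) = (-4 + V) + (-8 + 4/6) = (-4 + V) + (-8 + 4*(⅙)) = (-4 + V) + (-8 + ⅔) = (-4 + V) - 22/3 = -34/3 + V)
(-679 + w(9 - 1*(-15), -6))*j(10) = (-679 + 0)*(-34/3 + 10) = -679*(-4/3) = 2716/3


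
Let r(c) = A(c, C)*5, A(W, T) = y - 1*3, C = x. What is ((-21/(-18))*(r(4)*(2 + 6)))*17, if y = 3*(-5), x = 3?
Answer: -14280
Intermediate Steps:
C = 3
y = -15
A(W, T) = -18 (A(W, T) = -15 - 1*3 = -15 - 3 = -18)
r(c) = -90 (r(c) = -18*5 = -90)
((-21/(-18))*(r(4)*(2 + 6)))*17 = ((-21/(-18))*(-90*(2 + 6)))*17 = ((-21*(-1/18))*(-90*8))*17 = ((7/6)*(-720))*17 = -840*17 = -14280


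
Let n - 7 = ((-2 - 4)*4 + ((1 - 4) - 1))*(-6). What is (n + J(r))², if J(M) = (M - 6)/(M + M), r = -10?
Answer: 772641/25 ≈ 30906.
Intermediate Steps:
J(M) = (-6 + M)/(2*M) (J(M) = (-6 + M)/((2*M)) = (-6 + M)*(1/(2*M)) = (-6 + M)/(2*M))
n = 175 (n = 7 + ((-2 - 4)*4 + ((1 - 4) - 1))*(-6) = 7 + (-6*4 + (-3 - 1))*(-6) = 7 + (-24 - 4)*(-6) = 7 - 28*(-6) = 7 + 168 = 175)
(n + J(r))² = (175 + (½)*(-6 - 10)/(-10))² = (175 + (½)*(-⅒)*(-16))² = (175 + ⅘)² = (879/5)² = 772641/25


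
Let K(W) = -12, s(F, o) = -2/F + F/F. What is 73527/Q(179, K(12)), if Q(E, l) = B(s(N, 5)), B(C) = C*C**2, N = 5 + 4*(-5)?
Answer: 248153625/4913 ≈ 50510.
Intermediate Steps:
N = -15 (N = 5 - 20 = -15)
s(F, o) = 1 - 2/F (s(F, o) = -2/F + 1 = 1 - 2/F)
B(C) = C**3
Q(E, l) = 4913/3375 (Q(E, l) = ((-2 - 15)/(-15))**3 = (-1/15*(-17))**3 = (17/15)**3 = 4913/3375)
73527/Q(179, K(12)) = 73527/(4913/3375) = 73527*(3375/4913) = 248153625/4913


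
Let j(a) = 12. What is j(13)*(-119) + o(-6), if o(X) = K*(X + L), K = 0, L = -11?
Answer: -1428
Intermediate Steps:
o(X) = 0 (o(X) = 0*(X - 11) = 0*(-11 + X) = 0)
j(13)*(-119) + o(-6) = 12*(-119) + 0 = -1428 + 0 = -1428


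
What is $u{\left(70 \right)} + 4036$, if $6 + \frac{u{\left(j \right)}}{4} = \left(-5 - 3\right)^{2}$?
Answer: $4268$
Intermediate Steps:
$u{\left(j \right)} = 232$ ($u{\left(j \right)} = -24 + 4 \left(-5 - 3\right)^{2} = -24 + 4 \left(-8\right)^{2} = -24 + 4 \cdot 64 = -24 + 256 = 232$)
$u{\left(70 \right)} + 4036 = 232 + 4036 = 4268$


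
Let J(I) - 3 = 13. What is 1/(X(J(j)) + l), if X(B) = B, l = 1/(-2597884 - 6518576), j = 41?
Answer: 9116460/145863359 ≈ 0.062500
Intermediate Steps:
J(I) = 16 (J(I) = 3 + 13 = 16)
l = -1/9116460 (l = 1/(-9116460) = -1/9116460 ≈ -1.0969e-7)
1/(X(J(j)) + l) = 1/(16 - 1/9116460) = 1/(145863359/9116460) = 9116460/145863359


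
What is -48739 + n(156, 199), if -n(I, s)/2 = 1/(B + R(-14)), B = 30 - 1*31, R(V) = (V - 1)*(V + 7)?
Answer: -2534429/52 ≈ -48739.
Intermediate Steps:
R(V) = (-1 + V)*(7 + V)
B = -1 (B = 30 - 31 = -1)
n(I, s) = -1/52 (n(I, s) = -2/(-1 + (-7 + (-14)**2 + 6*(-14))) = -2/(-1 + (-7 + 196 - 84)) = -2/(-1 + 105) = -2/104 = -2*1/104 = -1/52)
-48739 + n(156, 199) = -48739 - 1/52 = -2534429/52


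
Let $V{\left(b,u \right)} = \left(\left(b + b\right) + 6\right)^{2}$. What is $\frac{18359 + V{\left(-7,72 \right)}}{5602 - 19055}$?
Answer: $- \frac{18423}{13453} \approx -1.3694$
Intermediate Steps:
$V{\left(b,u \right)} = \left(6 + 2 b\right)^{2}$ ($V{\left(b,u \right)} = \left(2 b + 6\right)^{2} = \left(6 + 2 b\right)^{2}$)
$\frac{18359 + V{\left(-7,72 \right)}}{5602 - 19055} = \frac{18359 + 4 \left(3 - 7\right)^{2}}{5602 - 19055} = \frac{18359 + 4 \left(-4\right)^{2}}{-13453} = \left(18359 + 4 \cdot 16\right) \left(- \frac{1}{13453}\right) = \left(18359 + 64\right) \left(- \frac{1}{13453}\right) = 18423 \left(- \frac{1}{13453}\right) = - \frac{18423}{13453}$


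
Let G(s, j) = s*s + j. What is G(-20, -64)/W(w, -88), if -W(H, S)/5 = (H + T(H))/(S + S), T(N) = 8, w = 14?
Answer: 2688/5 ≈ 537.60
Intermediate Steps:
W(H, S) = -5*(8 + H)/(2*S) (W(H, S) = -5*(H + 8)/(S + S) = -5*(8 + H)/(2*S))
G(s, j) = j + s**2 (G(s, j) = s**2 + j = j + s**2)
G(-20, -64)/W(w, -88) = (-64 + (-20)**2)/(((5/2)*(-8 - 1*14)/(-88))) = (-64 + 400)/(((5/2)*(-1/88)*(-8 - 14))) = 336/(((5/2)*(-1/88)*(-22))) = 336/(5/8) = 336*(8/5) = 2688/5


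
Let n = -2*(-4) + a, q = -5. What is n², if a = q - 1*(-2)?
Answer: 25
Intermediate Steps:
a = -3 (a = -5 - 1*(-2) = -5 + 2 = -3)
n = 5 (n = -2*(-4) - 3 = 8 - 3 = 5)
n² = 5² = 25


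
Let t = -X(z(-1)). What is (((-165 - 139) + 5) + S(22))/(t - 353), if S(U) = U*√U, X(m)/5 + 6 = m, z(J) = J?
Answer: 299/318 - 11*√22/159 ≈ 0.61576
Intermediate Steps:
X(m) = -30 + 5*m
S(U) = U^(3/2)
t = 35 (t = -(-30 + 5*(-1)) = -(-30 - 5) = -1*(-35) = 35)
(((-165 - 139) + 5) + S(22))/(t - 353) = (((-165 - 139) + 5) + 22^(3/2))/(35 - 353) = ((-304 + 5) + 22*√22)/(-318) = (-299 + 22*√22)*(-1/318) = 299/318 - 11*√22/159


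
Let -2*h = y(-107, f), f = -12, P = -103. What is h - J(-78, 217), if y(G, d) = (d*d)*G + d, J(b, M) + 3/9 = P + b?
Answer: 23674/3 ≈ 7891.3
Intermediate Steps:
J(b, M) = -310/3 + b (J(b, M) = -1/3 + (-103 + b) = -310/3 + b)
y(G, d) = d + G*d**2 (y(G, d) = d**2*G + d = G*d**2 + d = d + G*d**2)
h = 7710 (h = -(-6)*(1 - 107*(-12)) = -(-6)*(1 + 1284) = -(-6)*1285 = -1/2*(-15420) = 7710)
h - J(-78, 217) = 7710 - (-310/3 - 78) = 7710 - 1*(-544/3) = 7710 + 544/3 = 23674/3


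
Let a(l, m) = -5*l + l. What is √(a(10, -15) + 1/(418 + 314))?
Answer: I*√5358057/366 ≈ 6.3244*I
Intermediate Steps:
a(l, m) = -4*l
√(a(10, -15) + 1/(418 + 314)) = √(-4*10 + 1/(418 + 314)) = √(-40 + 1/732) = √(-29279/732) = I*√5358057/366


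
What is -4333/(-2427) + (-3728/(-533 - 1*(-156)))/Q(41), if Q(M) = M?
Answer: 76023037/37514139 ≈ 2.0265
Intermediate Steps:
-4333/(-2427) + (-3728/(-533 - 1*(-156)))/Q(41) = -4333/(-2427) - 3728/(-533 - 1*(-156))/41 = -4333*(-1/2427) - 3728/(-533 + 156)*(1/41) = 4333/2427 - 3728/(-377)*(1/41) = 4333/2427 - 3728*(-1/377)*(1/41) = 4333/2427 + (3728/377)*(1/41) = 4333/2427 + 3728/15457 = 76023037/37514139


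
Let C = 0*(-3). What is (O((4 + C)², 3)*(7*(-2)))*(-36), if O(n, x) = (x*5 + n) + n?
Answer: 23688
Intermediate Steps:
C = 0
O(n, x) = 2*n + 5*x (O(n, x) = (5*x + n) + n = (n + 5*x) + n = 2*n + 5*x)
(O((4 + C)², 3)*(7*(-2)))*(-36) = ((2*(4 + 0)² + 5*3)*(7*(-2)))*(-36) = ((2*4² + 15)*(-14))*(-36) = ((2*16 + 15)*(-14))*(-36) = ((32 + 15)*(-14))*(-36) = (47*(-14))*(-36) = -658*(-36) = 23688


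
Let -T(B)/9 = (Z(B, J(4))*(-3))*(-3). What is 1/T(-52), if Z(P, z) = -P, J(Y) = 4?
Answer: -1/4212 ≈ -0.00023742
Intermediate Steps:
T(B) = 81*B (T(B) = -9*-B*(-3)*(-3) = -9*3*B*(-3) = -(-81)*B = 81*B)
1/T(-52) = 1/(81*(-52)) = 1/(-4212) = -1/4212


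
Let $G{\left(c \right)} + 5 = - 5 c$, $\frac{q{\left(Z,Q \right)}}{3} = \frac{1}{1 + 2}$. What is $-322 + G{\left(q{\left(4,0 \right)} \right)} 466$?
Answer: $-4982$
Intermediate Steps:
$q{\left(Z,Q \right)} = 1$ ($q{\left(Z,Q \right)} = \frac{3}{1 + 2} = \frac{3}{3} = 3 \cdot \frac{1}{3} = 1$)
$G{\left(c \right)} = -5 - 5 c$
$-322 + G{\left(q{\left(4,0 \right)} \right)} 466 = -322 + \left(-5 - 5\right) 466 = -322 - 4660 = -4982$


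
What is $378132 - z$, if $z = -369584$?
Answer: $747716$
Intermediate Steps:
$378132 - z = 378132 - -369584 = 378132 + 369584 = 747716$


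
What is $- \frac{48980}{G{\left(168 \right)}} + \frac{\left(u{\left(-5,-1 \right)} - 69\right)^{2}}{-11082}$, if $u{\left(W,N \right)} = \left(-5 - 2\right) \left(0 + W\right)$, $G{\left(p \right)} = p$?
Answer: $- \frac{22624607}{77574} \approx -291.65$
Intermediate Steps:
$u{\left(W,N \right)} = - 7 W$
$- \frac{48980}{G{\left(168 \right)}} + \frac{\left(u{\left(-5,-1 \right)} - 69\right)^{2}}{-11082} = - \frac{48980}{168} + \frac{\left(\left(-7\right) \left(-5\right) - 69\right)^{2}}{-11082} = \left(-48980\right) \frac{1}{168} + \left(35 - 69\right)^{2} \left(- \frac{1}{11082}\right) = - \frac{12245}{42} + \left(-34\right)^{2} \left(- \frac{1}{11082}\right) = - \frac{12245}{42} + 1156 \left(- \frac{1}{11082}\right) = - \frac{12245}{42} - \frac{578}{5541} = - \frac{22624607}{77574}$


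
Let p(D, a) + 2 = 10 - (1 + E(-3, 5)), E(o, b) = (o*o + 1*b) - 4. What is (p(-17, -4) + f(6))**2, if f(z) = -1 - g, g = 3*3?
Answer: 169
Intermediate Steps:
E(o, b) = -4 + b + o**2 (E(o, b) = (o**2 + b) - 4 = (b + o**2) - 4 = -4 + b + o**2)
g = 9
f(z) = -10 (f(z) = -1 - 1*9 = -1 - 9 = -10)
p(D, a) = -3 (p(D, a) = -2 + (10 - (1 + (-4 + 5 + (-3)**2))) = -2 + (10 - (1 + (-4 + 5 + 9))) = -2 + (10 - (1 + 10)) = -2 + (10 - 1*11) = -2 + (10 - 11) = -2 - 1 = -3)
(p(-17, -4) + f(6))**2 = (-3 - 10)**2 = (-13)**2 = 169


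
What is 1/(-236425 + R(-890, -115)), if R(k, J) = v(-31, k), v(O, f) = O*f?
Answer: -1/208835 ≈ -4.7885e-6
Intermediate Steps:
R(k, J) = -31*k
1/(-236425 + R(-890, -115)) = 1/(-236425 - 31*(-890)) = 1/(-236425 + 27590) = 1/(-208835) = -1/208835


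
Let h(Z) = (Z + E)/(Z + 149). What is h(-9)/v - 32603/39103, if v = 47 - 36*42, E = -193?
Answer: -3339488247/4010012650 ≈ -0.83279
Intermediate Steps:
h(Z) = (-193 + Z)/(149 + Z) (h(Z) = (Z - 193)/(Z + 149) = (-193 + Z)/(149 + Z))
v = -1465 (v = 47 - 1512 = -1465)
h(-9)/v - 32603/39103 = ((-193 - 9)/(149 - 9))/(-1465) - 32603/39103 = (-202/140)*(-1/1465) - 32603*1/39103 = ((1/140)*(-202))*(-1/1465) - 32603/39103 = -101/70*(-1/1465) - 32603/39103 = 101/102550 - 32603/39103 = -3339488247/4010012650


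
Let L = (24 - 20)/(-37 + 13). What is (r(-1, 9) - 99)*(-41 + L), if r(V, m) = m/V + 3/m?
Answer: 79781/18 ≈ 4432.3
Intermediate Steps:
r(V, m) = 3/m + m/V
L = -1/6 (L = 4/(-24) = 4*(-1/24) = -1/6 ≈ -0.16667)
(r(-1, 9) - 99)*(-41 + L) = ((3/9 + 9/(-1)) - 99)*(-41 - 1/6) = ((3*(1/9) + 9*(-1)) - 99)*(-247/6) = ((1/3 - 9) - 99)*(-247/6) = (-26/3 - 99)*(-247/6) = -323/3*(-247/6) = 79781/18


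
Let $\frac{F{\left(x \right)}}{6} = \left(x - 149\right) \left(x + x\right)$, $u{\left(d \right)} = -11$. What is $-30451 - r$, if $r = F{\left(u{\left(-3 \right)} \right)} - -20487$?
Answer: $-72058$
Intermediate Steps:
$F{\left(x \right)} = 12 x \left(-149 + x\right)$ ($F{\left(x \right)} = 6 \left(x - 149\right) \left(x + x\right) = 6 \left(-149 + x\right) 2 x = 6 \cdot 2 x \left(-149 + x\right) = 12 x \left(-149 + x\right)$)
$r = 41607$ ($r = 12 \left(-11\right) \left(-149 - 11\right) - -20487 = 12 \left(-11\right) \left(-160\right) + 20487 = 21120 + 20487 = 41607$)
$-30451 - r = -30451 - 41607 = -72058$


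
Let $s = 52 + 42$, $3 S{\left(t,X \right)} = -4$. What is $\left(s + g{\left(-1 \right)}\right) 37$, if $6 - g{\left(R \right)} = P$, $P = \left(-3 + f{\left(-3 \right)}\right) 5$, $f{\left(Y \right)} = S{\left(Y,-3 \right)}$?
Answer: $\frac{13505}{3} \approx 4501.7$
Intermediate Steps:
$S{\left(t,X \right)} = - \frac{4}{3}$ ($S{\left(t,X \right)} = \frac{1}{3} \left(-4\right) = - \frac{4}{3}$)
$f{\left(Y \right)} = - \frac{4}{3}$
$s = 94$
$P = - \frac{65}{3}$ ($P = \left(-3 - \frac{4}{3}\right) 5 = \left(- \frac{13}{3}\right) 5 = - \frac{65}{3} \approx -21.667$)
$g{\left(R \right)} = \frac{83}{3}$ ($g{\left(R \right)} = 6 - - \frac{65}{3} = 6 + \frac{65}{3} = \frac{83}{3}$)
$\left(s + g{\left(-1 \right)}\right) 37 = \left(94 + \frac{83}{3}\right) 37 = \frac{365}{3} \cdot 37 = \frac{13505}{3}$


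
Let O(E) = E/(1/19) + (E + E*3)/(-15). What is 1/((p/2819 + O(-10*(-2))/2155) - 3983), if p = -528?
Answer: -18224835/72589762769 ≈ -0.00025107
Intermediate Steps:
O(E) = 281*E/15 (O(E) = E/(1/19) + (E + 3*E)*(-1/15) = E*19 + (4*E)*(-1/15) = 19*E - 4*E/15 = 281*E/15)
1/((p/2819 + O(-10*(-2))/2155) - 3983) = 1/((-528/2819 + (281*(-10*(-2))/15)/2155) - 3983) = 1/((-528*1/2819 + ((281/15)*20)*(1/2155)) - 3983) = 1/((-528/2819 + (1124/3)*(1/2155)) - 3983) = 1/((-528/2819 + 1124/6465) - 3983) = 1/(-244964/18224835 - 3983) = 1/(-72589762769/18224835) = -18224835/72589762769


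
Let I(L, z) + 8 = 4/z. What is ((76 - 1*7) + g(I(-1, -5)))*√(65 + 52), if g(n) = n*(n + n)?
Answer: 16791*√13/25 ≈ 2421.6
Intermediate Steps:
I(L, z) = -8 + 4/z
g(n) = 2*n² (g(n) = n*(2*n) = 2*n²)
((76 - 1*7) + g(I(-1, -5)))*√(65 + 52) = ((76 - 1*7) + 2*(-8 + 4/(-5))²)*√(65 + 52) = ((76 - 7) + 2*(-8 + 4*(-⅕))²)*√117 = (69 + 2*(-8 - ⅘)²)*(3*√13) = (69 + 2*(-44/5)²)*(3*√13) = (69 + 2*(1936/25))*(3*√13) = (69 + 3872/25)*(3*√13) = 5597*(3*√13)/25 = 16791*√13/25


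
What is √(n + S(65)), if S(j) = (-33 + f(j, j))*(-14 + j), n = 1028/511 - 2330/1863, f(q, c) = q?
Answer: √18268594173830/105777 ≈ 40.407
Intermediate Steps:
n = 724534/951993 (n = 1028*(1/511) - 2330*1/1863 = 1028/511 - 2330/1863 = 724534/951993 ≈ 0.76107)
S(j) = (-33 + j)*(-14 + j)
√(n + S(65)) = √(724534/951993 + (462 + 65² - 47*65)) = √(724534/951993 + (462 + 4225 - 3055)) = √(724534/951993 + 1632) = √(1554377110/951993) = √18268594173830/105777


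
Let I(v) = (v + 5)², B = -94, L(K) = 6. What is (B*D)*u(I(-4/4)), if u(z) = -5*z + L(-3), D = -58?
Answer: -403448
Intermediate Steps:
I(v) = (5 + v)²
u(z) = 6 - 5*z (u(z) = -5*z + 6 = 6 - 5*z)
(B*D)*u(I(-4/4)) = (-94*(-58))*(6 - 5*(5 - 4/4)²) = 5452*(6 - 5*(5 - 4*¼)²) = 5452*(6 - 5*(5 - 1)²) = 5452*(6 - 5*4²) = 5452*(6 - 5*16) = 5452*(6 - 80) = 5452*(-74) = -403448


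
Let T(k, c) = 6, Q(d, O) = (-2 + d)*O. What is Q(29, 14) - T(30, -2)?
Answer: 372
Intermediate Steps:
Q(d, O) = O*(-2 + d)
Q(29, 14) - T(30, -2) = 14*(-2 + 29) - 1*6 = 14*27 - 6 = 378 - 6 = 372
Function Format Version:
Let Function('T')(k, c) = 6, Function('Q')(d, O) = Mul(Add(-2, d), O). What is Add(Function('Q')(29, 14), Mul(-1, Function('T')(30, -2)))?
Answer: 372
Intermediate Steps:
Function('Q')(d, O) = Mul(O, Add(-2, d))
Add(Function('Q')(29, 14), Mul(-1, Function('T')(30, -2))) = Add(Mul(14, Add(-2, 29)), Mul(-1, 6)) = Add(Mul(14, 27), -6) = Add(378, -6) = 372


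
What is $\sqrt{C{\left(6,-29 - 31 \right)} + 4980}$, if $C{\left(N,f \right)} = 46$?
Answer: $\sqrt{5026} \approx 70.894$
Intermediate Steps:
$\sqrt{C{\left(6,-29 - 31 \right)} + 4980} = \sqrt{46 + 4980} = \sqrt{5026}$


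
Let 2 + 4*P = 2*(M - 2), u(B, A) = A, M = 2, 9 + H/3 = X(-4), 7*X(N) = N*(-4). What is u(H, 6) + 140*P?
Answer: -64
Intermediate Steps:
X(N) = -4*N/7 (X(N) = (N*(-4))/7 = (-4*N)/7 = -4*N/7)
H = -141/7 (H = -27 + 3*(-4/7*(-4)) = -27 + 3*(16/7) = -27 + 48/7 = -141/7 ≈ -20.143)
P = -1/2 (P = -1/2 + (2*(2 - 2))/4 = -1/2 + (2*0)/4 = -1/2 + (1/4)*0 = -1/2 + 0 = -1/2 ≈ -0.50000)
u(H, 6) + 140*P = 6 + 140*(-1/2) = 6 - 70 = -64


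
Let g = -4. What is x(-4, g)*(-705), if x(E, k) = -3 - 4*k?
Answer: -9165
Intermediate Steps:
x(-4, g)*(-705) = (-3 - 4*(-4))*(-705) = (-3 + 16)*(-705) = 13*(-705) = -9165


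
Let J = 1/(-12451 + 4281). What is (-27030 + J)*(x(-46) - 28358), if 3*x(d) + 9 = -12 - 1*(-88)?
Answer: 18772529430707/24510 ≈ 7.6591e+8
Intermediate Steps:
x(d) = 67/3 (x(d) = -3 + (-12 - 1*(-88))/3 = -3 + (-12 + 88)/3 = -3 + (⅓)*76 = -3 + 76/3 = 67/3)
J = -1/8170 (J = 1/(-8170) = -1/8170 ≈ -0.00012240)
(-27030 + J)*(x(-46) - 28358) = (-27030 - 1/8170)*(67/3 - 28358) = -220835101/8170*(-85007/3) = 18772529430707/24510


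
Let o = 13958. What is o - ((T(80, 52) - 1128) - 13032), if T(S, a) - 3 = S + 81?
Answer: 27954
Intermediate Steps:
T(S, a) = 84 + S (T(S, a) = 3 + (S + 81) = 3 + (81 + S) = 84 + S)
o - ((T(80, 52) - 1128) - 13032) = 13958 - (((84 + 80) - 1128) - 13032) = 13958 - ((164 - 1128) - 13032) = 13958 - (-964 - 13032) = 13958 - 1*(-13996) = 13958 + 13996 = 27954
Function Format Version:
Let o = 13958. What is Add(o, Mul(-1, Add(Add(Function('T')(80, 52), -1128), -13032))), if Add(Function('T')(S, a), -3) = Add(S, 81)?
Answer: 27954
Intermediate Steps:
Function('T')(S, a) = Add(84, S) (Function('T')(S, a) = Add(3, Add(S, 81)) = Add(3, Add(81, S)) = Add(84, S))
Add(o, Mul(-1, Add(Add(Function('T')(80, 52), -1128), -13032))) = Add(13958, Mul(-1, Add(Add(Add(84, 80), -1128), -13032))) = Add(13958, Mul(-1, Add(Add(164, -1128), -13032))) = Add(13958, Mul(-1, Add(-964, -13032))) = Add(13958, Mul(-1, -13996)) = Add(13958, 13996) = 27954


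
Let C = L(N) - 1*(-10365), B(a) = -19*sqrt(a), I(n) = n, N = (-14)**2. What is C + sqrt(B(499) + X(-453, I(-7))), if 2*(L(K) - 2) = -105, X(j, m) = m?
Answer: 20629/2 + I*sqrt(7 + 19*sqrt(499)) ≈ 10315.0 + 20.771*I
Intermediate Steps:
N = 196
L(K) = -101/2 (L(K) = 2 + (1/2)*(-105) = 2 - 105/2 = -101/2)
C = 20629/2 (C = -101/2 - 1*(-10365) = -101/2 + 10365 = 20629/2 ≈ 10315.)
C + sqrt(B(499) + X(-453, I(-7))) = 20629/2 + sqrt(-19*sqrt(499) - 7) = 20629/2 + sqrt(-7 - 19*sqrt(499))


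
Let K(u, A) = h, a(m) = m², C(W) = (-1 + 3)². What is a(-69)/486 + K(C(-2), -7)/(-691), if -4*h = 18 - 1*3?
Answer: 731483/74628 ≈ 9.8017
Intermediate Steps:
h = -15/4 (h = -(18 - 1*3)/4 = -(18 - 3)/4 = -¼*15 = -15/4 ≈ -3.7500)
C(W) = 4 (C(W) = 2² = 4)
K(u, A) = -15/4
a(-69)/486 + K(C(-2), -7)/(-691) = (-69)²/486 - 15/4/(-691) = 4761*(1/486) - 15/4*(-1/691) = 529/54 + 15/2764 = 731483/74628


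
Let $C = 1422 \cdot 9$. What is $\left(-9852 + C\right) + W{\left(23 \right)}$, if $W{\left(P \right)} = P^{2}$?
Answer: $3475$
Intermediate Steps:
$C = 12798$
$\left(-9852 + C\right) + W{\left(23 \right)} = \left(-9852 + 12798\right) + 23^{2} = 2946 + 529 = 3475$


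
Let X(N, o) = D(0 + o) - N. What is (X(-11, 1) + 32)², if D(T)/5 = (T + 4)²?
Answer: 28224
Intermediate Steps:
D(T) = 5*(4 + T)² (D(T) = 5*(T + 4)² = 5*(4 + T)²)
X(N, o) = -N + 5*(4 + o)² (X(N, o) = 5*(4 + (0 + o))² - N = 5*(4 + o)² - N = -N + 5*(4 + o)²)
(X(-11, 1) + 32)² = ((-1*(-11) + 5*(4 + 1)²) + 32)² = ((11 + 5*5²) + 32)² = ((11 + 5*25) + 32)² = ((11 + 125) + 32)² = (136 + 32)² = 168² = 28224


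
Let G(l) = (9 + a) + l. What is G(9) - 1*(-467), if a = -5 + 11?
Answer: 491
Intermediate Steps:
a = 6
G(l) = 15 + l (G(l) = (9 + 6) + l = 15 + l)
G(9) - 1*(-467) = (15 + 9) - 1*(-467) = 24 + 467 = 491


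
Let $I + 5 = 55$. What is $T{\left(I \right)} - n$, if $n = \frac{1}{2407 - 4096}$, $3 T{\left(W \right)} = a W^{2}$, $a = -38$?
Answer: $- \frac{17828333}{563} \approx -31667.0$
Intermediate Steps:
$I = 50$ ($I = -5 + 55 = 50$)
$T{\left(W \right)} = - \frac{38 W^{2}}{3}$ ($T{\left(W \right)} = \frac{\left(-38\right) W^{2}}{3} = - \frac{38 W^{2}}{3}$)
$n = - \frac{1}{1689}$ ($n = \frac{1}{2407 - 4096} = \frac{1}{-1689} = - \frac{1}{1689} \approx -0.00059207$)
$T{\left(I \right)} - n = - \frac{38 \cdot 50^{2}}{3} - - \frac{1}{1689} = \left(- \frac{38}{3}\right) 2500 + \frac{1}{1689} = - \frac{95000}{3} + \frac{1}{1689} = - \frac{17828333}{563}$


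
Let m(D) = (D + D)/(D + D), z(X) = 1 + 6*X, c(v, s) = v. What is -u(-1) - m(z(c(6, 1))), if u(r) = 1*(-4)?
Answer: 3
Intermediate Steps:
u(r) = -4
m(D) = 1 (m(D) = (2*D)/((2*D)) = (2*D)*(1/(2*D)) = 1)
-u(-1) - m(z(c(6, 1))) = -1*(-4) - 1*1 = 4 - 1 = 3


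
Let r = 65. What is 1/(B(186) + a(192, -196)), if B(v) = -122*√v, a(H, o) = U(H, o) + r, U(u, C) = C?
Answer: 131/2751263 - 122*√186/2751263 ≈ -0.00055715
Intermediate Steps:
a(H, o) = 65 + o (a(H, o) = o + 65 = 65 + o)
1/(B(186) + a(192, -196)) = 1/(-122*√186 + (65 - 196)) = 1/(-122*√186 - 131) = 1/(-131 - 122*√186)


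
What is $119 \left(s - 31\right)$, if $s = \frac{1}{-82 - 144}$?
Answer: $- \frac{833833}{226} \approx -3689.5$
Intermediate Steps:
$s = - \frac{1}{226}$ ($s = \frac{1}{-226} = - \frac{1}{226} \approx -0.0044248$)
$119 \left(s - 31\right) = 119 \left(- \frac{1}{226} - 31\right) = 119 \left(- \frac{7007}{226}\right) = - \frac{833833}{226}$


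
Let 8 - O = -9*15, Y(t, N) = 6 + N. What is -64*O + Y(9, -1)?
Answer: -9147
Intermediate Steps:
O = 143 (O = 8 - (-9)*15 = 8 - 1*(-135) = 8 + 135 = 143)
-64*O + Y(9, -1) = -64*143 + (6 - 1) = -9152 + 5 = -9147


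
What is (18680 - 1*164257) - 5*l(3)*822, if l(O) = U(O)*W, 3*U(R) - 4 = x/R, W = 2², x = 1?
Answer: -507971/3 ≈ -1.6932e+5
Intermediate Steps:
W = 4
U(R) = 4/3 + 1/(3*R) (U(R) = 4/3 + (1/R)/3 = 4/3 + 1/(3*R))
l(O) = 4*(1 + 4*O)/(3*O) (l(O) = ((1 + 4*O)/(3*O))*4 = 4*(1 + 4*O)/(3*O))
(18680 - 1*164257) - 5*l(3)*822 = (18680 - 1*164257) - 20*(1 + 4*3)/(3*3)*822 = (18680 - 164257) - 20*(1 + 12)/(3*3)*822 = -145577 - 20*13/(3*3)*822 = -145577 - 5*52/9*822 = -145577 - 260/9*822 = -145577 - 71240/3 = -507971/3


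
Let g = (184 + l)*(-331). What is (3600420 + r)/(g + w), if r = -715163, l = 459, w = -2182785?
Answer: -2885257/2395618 ≈ -1.2044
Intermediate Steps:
g = -212833 (g = (184 + 459)*(-331) = 643*(-331) = -212833)
(3600420 + r)/(g + w) = (3600420 - 715163)/(-212833 - 2182785) = 2885257/(-2395618) = 2885257*(-1/2395618) = -2885257/2395618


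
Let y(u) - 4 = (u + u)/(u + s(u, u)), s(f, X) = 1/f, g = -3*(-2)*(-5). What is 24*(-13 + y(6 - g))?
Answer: -217944/1297 ≈ -168.04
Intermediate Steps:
g = -30 (g = 6*(-5) = -30)
y(u) = 4 + 2*u/(u + 1/u) (y(u) = 4 + (u + u)/(u + 1/u) = 4 + (2*u)/(u + 1/u) = 4 + 2*u/(u + 1/u))
24*(-13 + y(6 - g)) = 24*(-13 + 2*(2 + 3*(6 - 1*(-30))²)/(1 + (6 - 1*(-30))²)) = 24*(-13 + 2*(2 + 3*(6 + 30)²)/(1 + (6 + 30)²)) = 24*(-13 + 2*(2 + 3*36²)/(1 + 36²)) = 24*(-13 + 2*(2 + 3*1296)/(1 + 1296)) = 24*(-13 + 2*(2 + 3888)/1297) = 24*(-13 + 2*(1/1297)*3890) = 24*(-13 + 7780/1297) = 24*(-9081/1297) = -217944/1297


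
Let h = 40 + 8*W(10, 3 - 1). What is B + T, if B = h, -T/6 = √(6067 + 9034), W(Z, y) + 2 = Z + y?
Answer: 120 - 6*√15101 ≈ -617.32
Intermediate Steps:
W(Z, y) = -2 + Z + y (W(Z, y) = -2 + (Z + y) = -2 + Z + y)
T = -6*√15101 (T = -6*√(6067 + 9034) = -6*√15101 ≈ -737.32)
h = 120 (h = 40 + 8*(-2 + 10 + (3 - 1)) = 40 + 8*(-2 + 10 + 2) = 40 + 8*10 = 40 + 80 = 120)
B = 120
B + T = 120 - 6*√15101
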